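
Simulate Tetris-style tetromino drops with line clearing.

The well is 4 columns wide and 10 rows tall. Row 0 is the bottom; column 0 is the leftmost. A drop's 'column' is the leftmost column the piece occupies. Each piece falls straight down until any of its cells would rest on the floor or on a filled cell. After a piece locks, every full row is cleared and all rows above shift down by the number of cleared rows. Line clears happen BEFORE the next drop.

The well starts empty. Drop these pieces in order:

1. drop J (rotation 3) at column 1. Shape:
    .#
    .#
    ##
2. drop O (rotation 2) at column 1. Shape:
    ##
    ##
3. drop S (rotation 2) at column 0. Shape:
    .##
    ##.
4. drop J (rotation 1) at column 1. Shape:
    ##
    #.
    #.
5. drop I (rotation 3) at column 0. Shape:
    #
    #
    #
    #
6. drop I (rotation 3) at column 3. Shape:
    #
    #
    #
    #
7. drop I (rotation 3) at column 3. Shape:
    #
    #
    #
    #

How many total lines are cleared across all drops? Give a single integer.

Answer: 1

Derivation:
Drop 1: J rot3 at col 1 lands with bottom-row=0; cleared 0 line(s) (total 0); column heights now [0 1 3 0], max=3
Drop 2: O rot2 at col 1 lands with bottom-row=3; cleared 0 line(s) (total 0); column heights now [0 5 5 0], max=5
Drop 3: S rot2 at col 0 lands with bottom-row=5; cleared 0 line(s) (total 0); column heights now [6 7 7 0], max=7
Drop 4: J rot1 at col 1 lands with bottom-row=7; cleared 0 line(s) (total 0); column heights now [6 10 10 0], max=10
Drop 5: I rot3 at col 0 lands with bottom-row=6; cleared 0 line(s) (total 0); column heights now [10 10 10 0], max=10
Drop 6: I rot3 at col 3 lands with bottom-row=0; cleared 0 line(s) (total 0); column heights now [10 10 10 4], max=10
Drop 7: I rot3 at col 3 lands with bottom-row=4; cleared 1 line(s) (total 1); column heights now [9 9 9 7], max=9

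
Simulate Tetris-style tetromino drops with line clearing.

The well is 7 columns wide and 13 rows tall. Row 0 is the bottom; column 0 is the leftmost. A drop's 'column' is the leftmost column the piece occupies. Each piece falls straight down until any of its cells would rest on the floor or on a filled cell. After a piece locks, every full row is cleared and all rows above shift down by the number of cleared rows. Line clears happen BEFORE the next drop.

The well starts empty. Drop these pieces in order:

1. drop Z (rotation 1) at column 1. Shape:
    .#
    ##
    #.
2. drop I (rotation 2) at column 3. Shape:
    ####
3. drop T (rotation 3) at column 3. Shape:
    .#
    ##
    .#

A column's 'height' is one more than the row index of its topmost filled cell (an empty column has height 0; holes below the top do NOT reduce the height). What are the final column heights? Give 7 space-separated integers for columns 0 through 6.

Answer: 0 2 3 3 4 1 1

Derivation:
Drop 1: Z rot1 at col 1 lands with bottom-row=0; cleared 0 line(s) (total 0); column heights now [0 2 3 0 0 0 0], max=3
Drop 2: I rot2 at col 3 lands with bottom-row=0; cleared 0 line(s) (total 0); column heights now [0 2 3 1 1 1 1], max=3
Drop 3: T rot3 at col 3 lands with bottom-row=1; cleared 0 line(s) (total 0); column heights now [0 2 3 3 4 1 1], max=4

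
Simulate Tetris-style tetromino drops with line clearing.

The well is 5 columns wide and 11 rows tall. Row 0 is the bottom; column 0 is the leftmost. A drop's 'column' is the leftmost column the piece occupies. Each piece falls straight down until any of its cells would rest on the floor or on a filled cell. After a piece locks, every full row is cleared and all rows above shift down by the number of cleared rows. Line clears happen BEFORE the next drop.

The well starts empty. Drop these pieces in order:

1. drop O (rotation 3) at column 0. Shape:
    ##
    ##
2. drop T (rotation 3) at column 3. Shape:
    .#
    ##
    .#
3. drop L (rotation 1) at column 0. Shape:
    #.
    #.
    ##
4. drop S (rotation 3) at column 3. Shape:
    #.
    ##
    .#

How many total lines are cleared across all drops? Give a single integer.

Drop 1: O rot3 at col 0 lands with bottom-row=0; cleared 0 line(s) (total 0); column heights now [2 2 0 0 0], max=2
Drop 2: T rot3 at col 3 lands with bottom-row=0; cleared 0 line(s) (total 0); column heights now [2 2 0 2 3], max=3
Drop 3: L rot1 at col 0 lands with bottom-row=2; cleared 0 line(s) (total 0); column heights now [5 3 0 2 3], max=5
Drop 4: S rot3 at col 3 lands with bottom-row=3; cleared 0 line(s) (total 0); column heights now [5 3 0 6 5], max=6

Answer: 0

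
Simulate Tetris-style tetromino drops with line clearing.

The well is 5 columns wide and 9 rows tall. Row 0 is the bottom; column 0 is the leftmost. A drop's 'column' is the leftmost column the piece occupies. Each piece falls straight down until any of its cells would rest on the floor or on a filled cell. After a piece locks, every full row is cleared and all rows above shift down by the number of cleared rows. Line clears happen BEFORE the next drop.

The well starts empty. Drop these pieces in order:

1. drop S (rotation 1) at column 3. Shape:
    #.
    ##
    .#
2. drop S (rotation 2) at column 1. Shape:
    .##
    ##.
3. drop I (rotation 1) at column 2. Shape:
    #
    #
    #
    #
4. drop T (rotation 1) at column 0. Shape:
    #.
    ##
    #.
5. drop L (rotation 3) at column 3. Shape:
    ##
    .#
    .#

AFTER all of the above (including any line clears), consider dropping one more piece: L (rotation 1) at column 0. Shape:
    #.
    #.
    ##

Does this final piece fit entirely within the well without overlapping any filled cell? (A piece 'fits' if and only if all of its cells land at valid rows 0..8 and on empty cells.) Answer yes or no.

Drop 1: S rot1 at col 3 lands with bottom-row=0; cleared 0 line(s) (total 0); column heights now [0 0 0 3 2], max=3
Drop 2: S rot2 at col 1 lands with bottom-row=2; cleared 0 line(s) (total 0); column heights now [0 3 4 4 2], max=4
Drop 3: I rot1 at col 2 lands with bottom-row=4; cleared 0 line(s) (total 0); column heights now [0 3 8 4 2], max=8
Drop 4: T rot1 at col 0 lands with bottom-row=2; cleared 0 line(s) (total 0); column heights now [5 4 8 4 2], max=8
Drop 5: L rot3 at col 3 lands with bottom-row=2; cleared 2 line(s) (total 2); column heights now [3 0 6 3 3], max=6
Test piece L rot1 at col 0 (width 2): heights before test = [3 0 6 3 3]; fits = True

Answer: yes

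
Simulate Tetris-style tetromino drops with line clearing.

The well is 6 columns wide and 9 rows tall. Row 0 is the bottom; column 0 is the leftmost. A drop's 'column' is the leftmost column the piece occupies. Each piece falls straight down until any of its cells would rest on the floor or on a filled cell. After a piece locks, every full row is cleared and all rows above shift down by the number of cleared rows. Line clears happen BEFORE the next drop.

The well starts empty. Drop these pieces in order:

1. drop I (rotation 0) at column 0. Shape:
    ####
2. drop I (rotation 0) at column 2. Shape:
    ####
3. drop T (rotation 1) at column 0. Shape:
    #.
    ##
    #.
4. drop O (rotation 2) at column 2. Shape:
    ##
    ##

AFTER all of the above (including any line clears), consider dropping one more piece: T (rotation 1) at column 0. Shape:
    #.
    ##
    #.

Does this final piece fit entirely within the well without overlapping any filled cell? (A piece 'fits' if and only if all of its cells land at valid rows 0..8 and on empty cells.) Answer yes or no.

Answer: yes

Derivation:
Drop 1: I rot0 at col 0 lands with bottom-row=0; cleared 0 line(s) (total 0); column heights now [1 1 1 1 0 0], max=1
Drop 2: I rot0 at col 2 lands with bottom-row=1; cleared 0 line(s) (total 0); column heights now [1 1 2 2 2 2], max=2
Drop 3: T rot1 at col 0 lands with bottom-row=1; cleared 0 line(s) (total 0); column heights now [4 3 2 2 2 2], max=4
Drop 4: O rot2 at col 2 lands with bottom-row=2; cleared 0 line(s) (total 0); column heights now [4 3 4 4 2 2], max=4
Test piece T rot1 at col 0 (width 2): heights before test = [4 3 4 4 2 2]; fits = True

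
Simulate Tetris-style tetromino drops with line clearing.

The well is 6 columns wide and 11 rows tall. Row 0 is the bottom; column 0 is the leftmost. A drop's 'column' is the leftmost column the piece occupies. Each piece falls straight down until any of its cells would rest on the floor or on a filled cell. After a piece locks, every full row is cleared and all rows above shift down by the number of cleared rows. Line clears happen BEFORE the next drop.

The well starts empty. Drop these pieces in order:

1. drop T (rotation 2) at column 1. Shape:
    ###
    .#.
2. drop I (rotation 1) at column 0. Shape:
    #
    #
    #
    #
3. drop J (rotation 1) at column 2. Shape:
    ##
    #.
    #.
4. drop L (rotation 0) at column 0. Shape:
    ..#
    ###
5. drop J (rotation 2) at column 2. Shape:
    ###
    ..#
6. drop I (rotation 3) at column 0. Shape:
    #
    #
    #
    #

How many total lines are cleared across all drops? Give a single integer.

Answer: 0

Derivation:
Drop 1: T rot2 at col 1 lands with bottom-row=0; cleared 0 line(s) (total 0); column heights now [0 2 2 2 0 0], max=2
Drop 2: I rot1 at col 0 lands with bottom-row=0; cleared 0 line(s) (total 0); column heights now [4 2 2 2 0 0], max=4
Drop 3: J rot1 at col 2 lands with bottom-row=2; cleared 0 line(s) (total 0); column heights now [4 2 5 5 0 0], max=5
Drop 4: L rot0 at col 0 lands with bottom-row=5; cleared 0 line(s) (total 0); column heights now [6 6 7 5 0 0], max=7
Drop 5: J rot2 at col 2 lands with bottom-row=6; cleared 0 line(s) (total 0); column heights now [6 6 8 8 8 0], max=8
Drop 6: I rot3 at col 0 lands with bottom-row=6; cleared 0 line(s) (total 0); column heights now [10 6 8 8 8 0], max=10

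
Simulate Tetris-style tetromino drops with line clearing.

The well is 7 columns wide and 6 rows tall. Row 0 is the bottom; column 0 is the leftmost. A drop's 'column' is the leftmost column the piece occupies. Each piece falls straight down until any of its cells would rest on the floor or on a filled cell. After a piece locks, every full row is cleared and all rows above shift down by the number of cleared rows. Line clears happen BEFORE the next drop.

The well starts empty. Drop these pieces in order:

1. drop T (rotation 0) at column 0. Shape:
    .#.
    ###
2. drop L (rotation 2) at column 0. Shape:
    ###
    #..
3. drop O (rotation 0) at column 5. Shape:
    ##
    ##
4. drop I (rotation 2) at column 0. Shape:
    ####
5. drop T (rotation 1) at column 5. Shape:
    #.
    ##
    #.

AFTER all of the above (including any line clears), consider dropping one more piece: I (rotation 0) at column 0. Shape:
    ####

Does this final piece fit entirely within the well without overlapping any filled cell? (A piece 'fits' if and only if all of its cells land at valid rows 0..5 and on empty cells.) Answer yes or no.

Answer: yes

Derivation:
Drop 1: T rot0 at col 0 lands with bottom-row=0; cleared 0 line(s) (total 0); column heights now [1 2 1 0 0 0 0], max=2
Drop 2: L rot2 at col 0 lands with bottom-row=1; cleared 0 line(s) (total 0); column heights now [3 3 3 0 0 0 0], max=3
Drop 3: O rot0 at col 5 lands with bottom-row=0; cleared 0 line(s) (total 0); column heights now [3 3 3 0 0 2 2], max=3
Drop 4: I rot2 at col 0 lands with bottom-row=3; cleared 0 line(s) (total 0); column heights now [4 4 4 4 0 2 2], max=4
Drop 5: T rot1 at col 5 lands with bottom-row=2; cleared 0 line(s) (total 0); column heights now [4 4 4 4 0 5 4], max=5
Test piece I rot0 at col 0 (width 4): heights before test = [4 4 4 4 0 5 4]; fits = True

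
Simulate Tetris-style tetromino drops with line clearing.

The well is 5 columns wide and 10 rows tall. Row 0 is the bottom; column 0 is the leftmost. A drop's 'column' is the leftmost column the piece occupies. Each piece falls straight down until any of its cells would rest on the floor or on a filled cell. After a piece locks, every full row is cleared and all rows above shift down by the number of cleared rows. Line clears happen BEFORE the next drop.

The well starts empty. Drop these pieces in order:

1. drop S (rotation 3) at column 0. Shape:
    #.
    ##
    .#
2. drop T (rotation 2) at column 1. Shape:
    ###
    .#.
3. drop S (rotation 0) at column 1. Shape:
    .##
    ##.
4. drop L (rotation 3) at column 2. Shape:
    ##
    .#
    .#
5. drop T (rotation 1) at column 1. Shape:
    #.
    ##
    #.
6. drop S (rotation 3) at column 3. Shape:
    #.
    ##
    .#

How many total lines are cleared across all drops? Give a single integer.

Answer: 0

Derivation:
Drop 1: S rot3 at col 0 lands with bottom-row=0; cleared 0 line(s) (total 0); column heights now [3 2 0 0 0], max=3
Drop 2: T rot2 at col 1 lands with bottom-row=1; cleared 0 line(s) (total 0); column heights now [3 3 3 3 0], max=3
Drop 3: S rot0 at col 1 lands with bottom-row=3; cleared 0 line(s) (total 0); column heights now [3 4 5 5 0], max=5
Drop 4: L rot3 at col 2 lands with bottom-row=5; cleared 0 line(s) (total 0); column heights now [3 4 8 8 0], max=8
Drop 5: T rot1 at col 1 lands with bottom-row=7; cleared 0 line(s) (total 0); column heights now [3 10 9 8 0], max=10
Drop 6: S rot3 at col 3 lands with bottom-row=7; cleared 0 line(s) (total 0); column heights now [3 10 9 10 9], max=10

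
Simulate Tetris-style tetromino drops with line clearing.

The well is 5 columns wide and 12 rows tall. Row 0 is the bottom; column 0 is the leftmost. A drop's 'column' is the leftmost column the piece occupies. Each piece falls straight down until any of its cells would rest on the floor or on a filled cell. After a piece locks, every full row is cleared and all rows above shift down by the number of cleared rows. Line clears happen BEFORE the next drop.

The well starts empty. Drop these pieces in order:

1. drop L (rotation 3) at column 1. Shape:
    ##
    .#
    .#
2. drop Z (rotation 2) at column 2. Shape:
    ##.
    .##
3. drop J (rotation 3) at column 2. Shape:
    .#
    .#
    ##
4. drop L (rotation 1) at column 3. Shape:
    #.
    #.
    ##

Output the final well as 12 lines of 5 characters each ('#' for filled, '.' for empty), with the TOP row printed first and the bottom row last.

Drop 1: L rot3 at col 1 lands with bottom-row=0; cleared 0 line(s) (total 0); column heights now [0 3 3 0 0], max=3
Drop 2: Z rot2 at col 2 lands with bottom-row=2; cleared 0 line(s) (total 0); column heights now [0 3 4 4 3], max=4
Drop 3: J rot3 at col 2 lands with bottom-row=4; cleared 0 line(s) (total 0); column heights now [0 3 5 7 3], max=7
Drop 4: L rot1 at col 3 lands with bottom-row=7; cleared 0 line(s) (total 0); column heights now [0 3 5 10 8], max=10

Answer: .....
.....
...#.
...#.
...##
...#.
...#.
..##.
..##.
.####
..#..
..#..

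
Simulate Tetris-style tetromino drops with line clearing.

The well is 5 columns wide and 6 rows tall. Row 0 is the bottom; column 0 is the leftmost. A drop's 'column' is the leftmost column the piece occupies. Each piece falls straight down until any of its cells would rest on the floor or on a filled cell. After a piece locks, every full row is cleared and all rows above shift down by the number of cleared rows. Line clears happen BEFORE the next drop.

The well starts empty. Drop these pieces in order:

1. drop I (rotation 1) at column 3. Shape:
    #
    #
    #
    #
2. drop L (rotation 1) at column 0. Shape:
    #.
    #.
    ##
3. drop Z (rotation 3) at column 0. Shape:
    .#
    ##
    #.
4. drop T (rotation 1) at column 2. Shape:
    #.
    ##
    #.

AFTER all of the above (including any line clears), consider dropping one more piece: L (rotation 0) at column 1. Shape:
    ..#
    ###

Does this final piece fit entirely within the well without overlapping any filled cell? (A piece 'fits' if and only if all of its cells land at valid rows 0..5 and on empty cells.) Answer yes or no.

Answer: no

Derivation:
Drop 1: I rot1 at col 3 lands with bottom-row=0; cleared 0 line(s) (total 0); column heights now [0 0 0 4 0], max=4
Drop 2: L rot1 at col 0 lands with bottom-row=0; cleared 0 line(s) (total 0); column heights now [3 1 0 4 0], max=4
Drop 3: Z rot3 at col 0 lands with bottom-row=3; cleared 0 line(s) (total 0); column heights now [5 6 0 4 0], max=6
Drop 4: T rot1 at col 2 lands with bottom-row=3; cleared 0 line(s) (total 0); column heights now [5 6 6 5 0], max=6
Test piece L rot0 at col 1 (width 3): heights before test = [5 6 6 5 0]; fits = False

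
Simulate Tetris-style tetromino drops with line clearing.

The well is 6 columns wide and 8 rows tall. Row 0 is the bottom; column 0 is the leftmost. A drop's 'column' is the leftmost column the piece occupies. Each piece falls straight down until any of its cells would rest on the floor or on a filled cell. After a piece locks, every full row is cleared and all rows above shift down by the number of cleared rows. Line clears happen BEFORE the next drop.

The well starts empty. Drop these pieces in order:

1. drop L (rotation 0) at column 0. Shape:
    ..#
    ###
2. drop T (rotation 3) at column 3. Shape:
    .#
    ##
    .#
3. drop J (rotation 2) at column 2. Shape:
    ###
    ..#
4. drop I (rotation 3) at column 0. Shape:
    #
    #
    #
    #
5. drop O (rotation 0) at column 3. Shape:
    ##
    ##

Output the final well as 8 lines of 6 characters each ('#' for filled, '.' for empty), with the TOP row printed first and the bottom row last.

Answer: ......
...##.
...##.
#.###.
#...#.
#...#.
#.###.
###.#.

Derivation:
Drop 1: L rot0 at col 0 lands with bottom-row=0; cleared 0 line(s) (total 0); column heights now [1 1 2 0 0 0], max=2
Drop 2: T rot3 at col 3 lands with bottom-row=0; cleared 0 line(s) (total 0); column heights now [1 1 2 2 3 0], max=3
Drop 3: J rot2 at col 2 lands with bottom-row=3; cleared 0 line(s) (total 0); column heights now [1 1 5 5 5 0], max=5
Drop 4: I rot3 at col 0 lands with bottom-row=1; cleared 0 line(s) (total 0); column heights now [5 1 5 5 5 0], max=5
Drop 5: O rot0 at col 3 lands with bottom-row=5; cleared 0 line(s) (total 0); column heights now [5 1 5 7 7 0], max=7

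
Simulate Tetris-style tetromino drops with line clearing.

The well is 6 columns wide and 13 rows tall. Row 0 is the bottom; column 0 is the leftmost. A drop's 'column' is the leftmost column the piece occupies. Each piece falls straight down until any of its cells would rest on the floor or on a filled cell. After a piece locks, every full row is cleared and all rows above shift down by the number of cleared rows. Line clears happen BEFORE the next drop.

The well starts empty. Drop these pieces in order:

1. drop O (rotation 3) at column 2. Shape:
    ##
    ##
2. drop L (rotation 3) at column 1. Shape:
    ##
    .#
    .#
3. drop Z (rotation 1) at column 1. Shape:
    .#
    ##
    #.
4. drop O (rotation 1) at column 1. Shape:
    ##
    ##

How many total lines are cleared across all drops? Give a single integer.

Drop 1: O rot3 at col 2 lands with bottom-row=0; cleared 0 line(s) (total 0); column heights now [0 0 2 2 0 0], max=2
Drop 2: L rot3 at col 1 lands with bottom-row=2; cleared 0 line(s) (total 0); column heights now [0 5 5 2 0 0], max=5
Drop 3: Z rot1 at col 1 lands with bottom-row=5; cleared 0 line(s) (total 0); column heights now [0 7 8 2 0 0], max=8
Drop 4: O rot1 at col 1 lands with bottom-row=8; cleared 0 line(s) (total 0); column heights now [0 10 10 2 0 0], max=10

Answer: 0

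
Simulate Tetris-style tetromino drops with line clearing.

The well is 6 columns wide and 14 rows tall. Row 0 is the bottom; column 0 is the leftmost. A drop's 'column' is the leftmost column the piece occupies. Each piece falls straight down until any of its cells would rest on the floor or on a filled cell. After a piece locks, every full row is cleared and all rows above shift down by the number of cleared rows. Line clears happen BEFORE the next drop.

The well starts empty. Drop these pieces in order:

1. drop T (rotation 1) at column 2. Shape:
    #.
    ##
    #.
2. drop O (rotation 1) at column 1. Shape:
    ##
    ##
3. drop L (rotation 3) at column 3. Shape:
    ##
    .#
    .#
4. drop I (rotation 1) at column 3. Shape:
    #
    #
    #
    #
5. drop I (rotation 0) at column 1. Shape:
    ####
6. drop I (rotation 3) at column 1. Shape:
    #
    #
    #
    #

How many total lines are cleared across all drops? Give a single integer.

Answer: 0

Derivation:
Drop 1: T rot1 at col 2 lands with bottom-row=0; cleared 0 line(s) (total 0); column heights now [0 0 3 2 0 0], max=3
Drop 2: O rot1 at col 1 lands with bottom-row=3; cleared 0 line(s) (total 0); column heights now [0 5 5 2 0 0], max=5
Drop 3: L rot3 at col 3 lands with bottom-row=0; cleared 0 line(s) (total 0); column heights now [0 5 5 3 3 0], max=5
Drop 4: I rot1 at col 3 lands with bottom-row=3; cleared 0 line(s) (total 0); column heights now [0 5 5 7 3 0], max=7
Drop 5: I rot0 at col 1 lands with bottom-row=7; cleared 0 line(s) (total 0); column heights now [0 8 8 8 8 0], max=8
Drop 6: I rot3 at col 1 lands with bottom-row=8; cleared 0 line(s) (total 0); column heights now [0 12 8 8 8 0], max=12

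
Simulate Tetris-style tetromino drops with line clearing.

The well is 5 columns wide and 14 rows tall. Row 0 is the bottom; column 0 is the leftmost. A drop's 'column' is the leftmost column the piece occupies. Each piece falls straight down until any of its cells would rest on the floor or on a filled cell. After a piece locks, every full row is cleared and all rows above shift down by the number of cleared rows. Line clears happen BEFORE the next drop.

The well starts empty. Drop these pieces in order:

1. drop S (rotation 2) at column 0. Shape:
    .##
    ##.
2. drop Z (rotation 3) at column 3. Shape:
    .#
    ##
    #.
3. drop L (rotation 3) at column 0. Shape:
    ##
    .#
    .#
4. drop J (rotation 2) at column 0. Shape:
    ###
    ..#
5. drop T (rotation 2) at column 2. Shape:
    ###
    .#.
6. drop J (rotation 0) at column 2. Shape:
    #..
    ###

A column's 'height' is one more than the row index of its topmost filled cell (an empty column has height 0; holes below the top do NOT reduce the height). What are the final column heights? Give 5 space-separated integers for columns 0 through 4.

Drop 1: S rot2 at col 0 lands with bottom-row=0; cleared 0 line(s) (total 0); column heights now [1 2 2 0 0], max=2
Drop 2: Z rot3 at col 3 lands with bottom-row=0; cleared 0 line(s) (total 0); column heights now [1 2 2 2 3], max=3
Drop 3: L rot3 at col 0 lands with bottom-row=2; cleared 0 line(s) (total 0); column heights now [5 5 2 2 3], max=5
Drop 4: J rot2 at col 0 lands with bottom-row=4; cleared 0 line(s) (total 0); column heights now [6 6 6 2 3], max=6
Drop 5: T rot2 at col 2 lands with bottom-row=5; cleared 0 line(s) (total 0); column heights now [6 6 7 7 7], max=7
Drop 6: J rot0 at col 2 lands with bottom-row=7; cleared 0 line(s) (total 0); column heights now [6 6 9 8 8], max=9

Answer: 6 6 9 8 8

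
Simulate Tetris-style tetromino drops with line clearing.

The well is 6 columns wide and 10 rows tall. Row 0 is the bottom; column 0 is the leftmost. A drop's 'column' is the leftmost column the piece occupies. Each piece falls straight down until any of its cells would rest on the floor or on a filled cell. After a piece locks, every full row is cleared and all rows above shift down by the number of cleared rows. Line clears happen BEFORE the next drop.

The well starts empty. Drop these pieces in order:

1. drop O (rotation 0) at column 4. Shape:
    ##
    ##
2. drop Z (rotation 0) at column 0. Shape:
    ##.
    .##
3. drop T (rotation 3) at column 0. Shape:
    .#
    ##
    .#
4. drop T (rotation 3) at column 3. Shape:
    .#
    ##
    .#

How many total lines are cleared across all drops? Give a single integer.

Drop 1: O rot0 at col 4 lands with bottom-row=0; cleared 0 line(s) (total 0); column heights now [0 0 0 0 2 2], max=2
Drop 2: Z rot0 at col 0 lands with bottom-row=0; cleared 0 line(s) (total 0); column heights now [2 2 1 0 2 2], max=2
Drop 3: T rot3 at col 0 lands with bottom-row=2; cleared 0 line(s) (total 0); column heights now [4 5 1 0 2 2], max=5
Drop 4: T rot3 at col 3 lands with bottom-row=2; cleared 0 line(s) (total 0); column heights now [4 5 1 4 5 2], max=5

Answer: 0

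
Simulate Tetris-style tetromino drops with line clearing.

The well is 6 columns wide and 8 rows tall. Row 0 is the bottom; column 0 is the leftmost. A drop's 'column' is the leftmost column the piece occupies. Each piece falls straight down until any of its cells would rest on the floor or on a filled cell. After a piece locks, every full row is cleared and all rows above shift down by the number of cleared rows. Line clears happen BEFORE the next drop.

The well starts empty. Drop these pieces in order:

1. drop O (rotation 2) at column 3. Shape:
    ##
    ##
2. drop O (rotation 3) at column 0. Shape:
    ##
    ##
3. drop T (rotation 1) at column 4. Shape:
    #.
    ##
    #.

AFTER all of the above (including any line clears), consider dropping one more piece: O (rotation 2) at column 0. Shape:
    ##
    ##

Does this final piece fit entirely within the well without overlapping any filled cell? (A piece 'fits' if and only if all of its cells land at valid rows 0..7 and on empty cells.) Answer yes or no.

Answer: yes

Derivation:
Drop 1: O rot2 at col 3 lands with bottom-row=0; cleared 0 line(s) (total 0); column heights now [0 0 0 2 2 0], max=2
Drop 2: O rot3 at col 0 lands with bottom-row=0; cleared 0 line(s) (total 0); column heights now [2 2 0 2 2 0], max=2
Drop 3: T rot1 at col 4 lands with bottom-row=2; cleared 0 line(s) (total 0); column heights now [2 2 0 2 5 4], max=5
Test piece O rot2 at col 0 (width 2): heights before test = [2 2 0 2 5 4]; fits = True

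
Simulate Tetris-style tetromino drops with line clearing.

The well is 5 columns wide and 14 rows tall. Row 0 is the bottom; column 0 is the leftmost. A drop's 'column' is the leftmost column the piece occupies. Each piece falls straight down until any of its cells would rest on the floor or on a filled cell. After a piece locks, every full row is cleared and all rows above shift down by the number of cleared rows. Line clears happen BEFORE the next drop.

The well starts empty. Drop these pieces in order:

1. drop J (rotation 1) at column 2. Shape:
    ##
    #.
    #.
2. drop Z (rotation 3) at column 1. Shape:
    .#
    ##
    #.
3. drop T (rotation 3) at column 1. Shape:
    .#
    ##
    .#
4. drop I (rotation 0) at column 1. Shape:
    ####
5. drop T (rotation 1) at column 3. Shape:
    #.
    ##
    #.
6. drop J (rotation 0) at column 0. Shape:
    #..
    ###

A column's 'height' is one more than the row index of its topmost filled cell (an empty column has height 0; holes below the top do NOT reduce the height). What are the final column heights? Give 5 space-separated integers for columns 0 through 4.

Answer: 11 10 10 12 11

Derivation:
Drop 1: J rot1 at col 2 lands with bottom-row=0; cleared 0 line(s) (total 0); column heights now [0 0 3 3 0], max=3
Drop 2: Z rot3 at col 1 lands with bottom-row=2; cleared 0 line(s) (total 0); column heights now [0 4 5 3 0], max=5
Drop 3: T rot3 at col 1 lands with bottom-row=5; cleared 0 line(s) (total 0); column heights now [0 7 8 3 0], max=8
Drop 4: I rot0 at col 1 lands with bottom-row=8; cleared 0 line(s) (total 0); column heights now [0 9 9 9 9], max=9
Drop 5: T rot1 at col 3 lands with bottom-row=9; cleared 0 line(s) (total 0); column heights now [0 9 9 12 11], max=12
Drop 6: J rot0 at col 0 lands with bottom-row=9; cleared 0 line(s) (total 0); column heights now [11 10 10 12 11], max=12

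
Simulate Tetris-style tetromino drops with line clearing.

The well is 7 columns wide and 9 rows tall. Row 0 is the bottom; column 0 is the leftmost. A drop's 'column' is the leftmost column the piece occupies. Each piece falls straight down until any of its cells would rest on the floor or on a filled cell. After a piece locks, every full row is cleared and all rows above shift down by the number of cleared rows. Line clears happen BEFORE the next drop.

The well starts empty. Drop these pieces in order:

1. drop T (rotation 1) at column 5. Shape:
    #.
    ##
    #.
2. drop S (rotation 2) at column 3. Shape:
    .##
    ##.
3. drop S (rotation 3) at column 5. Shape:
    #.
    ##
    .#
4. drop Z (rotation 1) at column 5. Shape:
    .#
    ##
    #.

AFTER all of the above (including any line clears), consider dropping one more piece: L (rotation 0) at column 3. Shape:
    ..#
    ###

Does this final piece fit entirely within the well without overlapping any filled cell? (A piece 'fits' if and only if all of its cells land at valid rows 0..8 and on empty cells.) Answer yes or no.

Drop 1: T rot1 at col 5 lands with bottom-row=0; cleared 0 line(s) (total 0); column heights now [0 0 0 0 0 3 2], max=3
Drop 2: S rot2 at col 3 lands with bottom-row=2; cleared 0 line(s) (total 0); column heights now [0 0 0 3 4 4 2], max=4
Drop 3: S rot3 at col 5 lands with bottom-row=3; cleared 0 line(s) (total 0); column heights now [0 0 0 3 4 6 5], max=6
Drop 4: Z rot1 at col 5 lands with bottom-row=6; cleared 0 line(s) (total 0); column heights now [0 0 0 3 4 8 9], max=9
Test piece L rot0 at col 3 (width 3): heights before test = [0 0 0 3 4 8 9]; fits = False

Answer: no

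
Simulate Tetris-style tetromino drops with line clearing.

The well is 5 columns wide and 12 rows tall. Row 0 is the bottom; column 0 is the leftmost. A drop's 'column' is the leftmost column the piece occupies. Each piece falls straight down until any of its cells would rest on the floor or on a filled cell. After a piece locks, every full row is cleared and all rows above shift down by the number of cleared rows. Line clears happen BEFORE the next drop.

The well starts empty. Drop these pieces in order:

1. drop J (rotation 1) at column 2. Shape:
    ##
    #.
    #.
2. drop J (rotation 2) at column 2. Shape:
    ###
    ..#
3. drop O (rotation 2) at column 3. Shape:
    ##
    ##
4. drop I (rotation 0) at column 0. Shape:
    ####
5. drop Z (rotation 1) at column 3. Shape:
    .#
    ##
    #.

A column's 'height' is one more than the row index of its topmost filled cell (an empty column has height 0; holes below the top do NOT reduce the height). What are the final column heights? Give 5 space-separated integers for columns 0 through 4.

Answer: 7 7 7 9 10

Derivation:
Drop 1: J rot1 at col 2 lands with bottom-row=0; cleared 0 line(s) (total 0); column heights now [0 0 3 3 0], max=3
Drop 2: J rot2 at col 2 lands with bottom-row=2; cleared 0 line(s) (total 0); column heights now [0 0 4 4 4], max=4
Drop 3: O rot2 at col 3 lands with bottom-row=4; cleared 0 line(s) (total 0); column heights now [0 0 4 6 6], max=6
Drop 4: I rot0 at col 0 lands with bottom-row=6; cleared 0 line(s) (total 0); column heights now [7 7 7 7 6], max=7
Drop 5: Z rot1 at col 3 lands with bottom-row=7; cleared 0 line(s) (total 0); column heights now [7 7 7 9 10], max=10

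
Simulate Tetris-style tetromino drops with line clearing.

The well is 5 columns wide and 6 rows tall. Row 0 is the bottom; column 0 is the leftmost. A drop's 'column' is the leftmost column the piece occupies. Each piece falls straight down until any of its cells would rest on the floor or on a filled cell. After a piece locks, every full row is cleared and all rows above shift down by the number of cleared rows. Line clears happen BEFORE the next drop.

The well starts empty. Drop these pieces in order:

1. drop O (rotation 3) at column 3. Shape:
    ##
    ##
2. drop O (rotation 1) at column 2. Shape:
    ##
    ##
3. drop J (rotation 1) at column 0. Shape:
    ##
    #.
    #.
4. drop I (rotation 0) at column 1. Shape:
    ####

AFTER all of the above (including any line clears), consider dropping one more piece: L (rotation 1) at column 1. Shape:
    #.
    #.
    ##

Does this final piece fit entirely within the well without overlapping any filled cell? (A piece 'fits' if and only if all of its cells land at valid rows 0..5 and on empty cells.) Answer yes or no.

Answer: no

Derivation:
Drop 1: O rot3 at col 3 lands with bottom-row=0; cleared 0 line(s) (total 0); column heights now [0 0 0 2 2], max=2
Drop 2: O rot1 at col 2 lands with bottom-row=2; cleared 0 line(s) (total 0); column heights now [0 0 4 4 2], max=4
Drop 3: J rot1 at col 0 lands with bottom-row=0; cleared 0 line(s) (total 0); column heights now [3 3 4 4 2], max=4
Drop 4: I rot0 at col 1 lands with bottom-row=4; cleared 0 line(s) (total 0); column heights now [3 5 5 5 5], max=5
Test piece L rot1 at col 1 (width 2): heights before test = [3 5 5 5 5]; fits = False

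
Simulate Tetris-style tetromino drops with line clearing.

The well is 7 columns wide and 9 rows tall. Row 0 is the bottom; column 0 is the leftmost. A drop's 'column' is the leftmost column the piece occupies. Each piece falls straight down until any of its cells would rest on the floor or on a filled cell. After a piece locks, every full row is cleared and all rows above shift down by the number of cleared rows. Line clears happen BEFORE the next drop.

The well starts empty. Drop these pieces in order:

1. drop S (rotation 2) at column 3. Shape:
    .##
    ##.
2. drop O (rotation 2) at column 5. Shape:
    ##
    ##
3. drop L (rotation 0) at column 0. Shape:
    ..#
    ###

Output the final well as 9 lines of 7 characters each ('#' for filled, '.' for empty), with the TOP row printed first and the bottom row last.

Answer: .......
.......
.......
.......
.......
.....##
.....##
..#.##.
#####..

Derivation:
Drop 1: S rot2 at col 3 lands with bottom-row=0; cleared 0 line(s) (total 0); column heights now [0 0 0 1 2 2 0], max=2
Drop 2: O rot2 at col 5 lands with bottom-row=2; cleared 0 line(s) (total 0); column heights now [0 0 0 1 2 4 4], max=4
Drop 3: L rot0 at col 0 lands with bottom-row=0; cleared 0 line(s) (total 0); column heights now [1 1 2 1 2 4 4], max=4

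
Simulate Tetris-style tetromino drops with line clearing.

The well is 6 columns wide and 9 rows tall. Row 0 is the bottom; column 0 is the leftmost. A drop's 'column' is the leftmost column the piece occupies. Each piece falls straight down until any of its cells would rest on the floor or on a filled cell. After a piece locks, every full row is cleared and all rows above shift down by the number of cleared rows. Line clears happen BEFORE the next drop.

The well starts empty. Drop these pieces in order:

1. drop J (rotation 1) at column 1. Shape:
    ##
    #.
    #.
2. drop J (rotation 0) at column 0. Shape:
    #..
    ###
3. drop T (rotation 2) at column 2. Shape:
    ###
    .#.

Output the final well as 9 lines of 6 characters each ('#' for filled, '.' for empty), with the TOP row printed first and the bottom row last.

Drop 1: J rot1 at col 1 lands with bottom-row=0; cleared 0 line(s) (total 0); column heights now [0 3 3 0 0 0], max=3
Drop 2: J rot0 at col 0 lands with bottom-row=3; cleared 0 line(s) (total 0); column heights now [5 4 4 0 0 0], max=5
Drop 3: T rot2 at col 2 lands with bottom-row=3; cleared 0 line(s) (total 0); column heights now [5 4 5 5 5 0], max=5

Answer: ......
......
......
......
#.###.
####..
.##...
.#....
.#....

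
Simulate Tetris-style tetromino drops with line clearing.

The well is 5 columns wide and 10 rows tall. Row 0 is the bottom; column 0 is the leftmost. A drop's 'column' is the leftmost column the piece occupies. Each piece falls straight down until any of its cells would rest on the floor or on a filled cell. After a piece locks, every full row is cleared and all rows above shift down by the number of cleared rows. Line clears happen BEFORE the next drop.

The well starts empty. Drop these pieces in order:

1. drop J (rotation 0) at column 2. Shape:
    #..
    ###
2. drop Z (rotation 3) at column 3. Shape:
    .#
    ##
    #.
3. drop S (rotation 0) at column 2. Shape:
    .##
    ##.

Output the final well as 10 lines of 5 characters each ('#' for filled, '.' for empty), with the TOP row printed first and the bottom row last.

Drop 1: J rot0 at col 2 lands with bottom-row=0; cleared 0 line(s) (total 0); column heights now [0 0 2 1 1], max=2
Drop 2: Z rot3 at col 3 lands with bottom-row=1; cleared 0 line(s) (total 0); column heights now [0 0 2 3 4], max=4
Drop 3: S rot0 at col 2 lands with bottom-row=3; cleared 0 line(s) (total 0); column heights now [0 0 4 5 5], max=5

Answer: .....
.....
.....
.....
.....
...##
..###
...##
..##.
..###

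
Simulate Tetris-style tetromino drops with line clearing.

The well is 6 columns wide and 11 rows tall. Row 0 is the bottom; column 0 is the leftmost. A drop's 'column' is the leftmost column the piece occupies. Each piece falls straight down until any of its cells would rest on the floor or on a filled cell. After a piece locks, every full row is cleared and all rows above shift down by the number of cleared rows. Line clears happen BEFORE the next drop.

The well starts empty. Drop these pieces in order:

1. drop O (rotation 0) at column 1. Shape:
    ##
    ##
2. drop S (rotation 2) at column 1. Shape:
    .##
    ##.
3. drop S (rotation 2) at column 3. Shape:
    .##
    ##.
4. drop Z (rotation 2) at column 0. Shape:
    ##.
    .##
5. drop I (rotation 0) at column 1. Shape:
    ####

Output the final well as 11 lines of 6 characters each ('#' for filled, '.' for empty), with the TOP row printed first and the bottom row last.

Answer: ......
......
......
......
.####.
##..##
.####.
..##..
.##...
.##...
.##...

Derivation:
Drop 1: O rot0 at col 1 lands with bottom-row=0; cleared 0 line(s) (total 0); column heights now [0 2 2 0 0 0], max=2
Drop 2: S rot2 at col 1 lands with bottom-row=2; cleared 0 line(s) (total 0); column heights now [0 3 4 4 0 0], max=4
Drop 3: S rot2 at col 3 lands with bottom-row=4; cleared 0 line(s) (total 0); column heights now [0 3 4 5 6 6], max=6
Drop 4: Z rot2 at col 0 lands with bottom-row=4; cleared 0 line(s) (total 0); column heights now [6 6 5 5 6 6], max=6
Drop 5: I rot0 at col 1 lands with bottom-row=6; cleared 0 line(s) (total 0); column heights now [6 7 7 7 7 6], max=7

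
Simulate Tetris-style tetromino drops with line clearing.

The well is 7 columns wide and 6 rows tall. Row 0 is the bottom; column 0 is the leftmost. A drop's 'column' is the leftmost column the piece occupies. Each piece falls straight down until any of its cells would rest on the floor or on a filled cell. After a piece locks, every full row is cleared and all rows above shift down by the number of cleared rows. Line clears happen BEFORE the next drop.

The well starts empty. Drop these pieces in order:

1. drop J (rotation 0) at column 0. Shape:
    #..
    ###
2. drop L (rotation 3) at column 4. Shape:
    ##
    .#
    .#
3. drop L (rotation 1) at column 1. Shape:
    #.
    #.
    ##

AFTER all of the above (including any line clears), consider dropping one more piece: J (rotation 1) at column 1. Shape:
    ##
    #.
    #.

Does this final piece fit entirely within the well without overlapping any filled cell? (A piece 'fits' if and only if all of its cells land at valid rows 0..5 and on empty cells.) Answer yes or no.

Answer: no

Derivation:
Drop 1: J rot0 at col 0 lands with bottom-row=0; cleared 0 line(s) (total 0); column heights now [2 1 1 0 0 0 0], max=2
Drop 2: L rot3 at col 4 lands with bottom-row=0; cleared 0 line(s) (total 0); column heights now [2 1 1 0 3 3 0], max=3
Drop 3: L rot1 at col 1 lands with bottom-row=1; cleared 0 line(s) (total 0); column heights now [2 4 2 0 3 3 0], max=4
Test piece J rot1 at col 1 (width 2): heights before test = [2 4 2 0 3 3 0]; fits = False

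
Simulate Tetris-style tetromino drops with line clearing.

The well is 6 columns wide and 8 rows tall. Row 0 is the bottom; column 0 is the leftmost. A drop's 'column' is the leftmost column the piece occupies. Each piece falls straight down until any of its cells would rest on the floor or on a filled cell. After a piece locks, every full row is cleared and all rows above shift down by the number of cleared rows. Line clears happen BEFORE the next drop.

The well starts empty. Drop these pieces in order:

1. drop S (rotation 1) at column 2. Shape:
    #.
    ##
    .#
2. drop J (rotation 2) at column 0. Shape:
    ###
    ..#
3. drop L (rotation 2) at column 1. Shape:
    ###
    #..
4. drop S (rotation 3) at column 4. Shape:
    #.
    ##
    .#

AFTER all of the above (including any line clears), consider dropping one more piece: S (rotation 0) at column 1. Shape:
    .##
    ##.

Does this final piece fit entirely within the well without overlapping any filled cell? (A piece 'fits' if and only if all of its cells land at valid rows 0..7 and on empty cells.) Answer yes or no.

Drop 1: S rot1 at col 2 lands with bottom-row=0; cleared 0 line(s) (total 0); column heights now [0 0 3 2 0 0], max=3
Drop 2: J rot2 at col 0 lands with bottom-row=3; cleared 0 line(s) (total 0); column heights now [5 5 5 2 0 0], max=5
Drop 3: L rot2 at col 1 lands with bottom-row=5; cleared 0 line(s) (total 0); column heights now [5 7 7 7 0 0], max=7
Drop 4: S rot3 at col 4 lands with bottom-row=0; cleared 0 line(s) (total 0); column heights now [5 7 7 7 3 2], max=7
Test piece S rot0 at col 1 (width 3): heights before test = [5 7 7 7 3 2]; fits = False

Answer: no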